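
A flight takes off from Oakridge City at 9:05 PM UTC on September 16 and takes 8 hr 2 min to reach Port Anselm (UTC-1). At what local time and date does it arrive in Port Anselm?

4:07 AM on September 17

Departure is given in UTC: 9:05 PM on Sep 16.
Add 8 hours 2 minutes → 5:07 AM UTC (Sep 17).
Port Anselm is UTC−1:00: 5:07 AM − 1:00 = 4:07 AM on Sep 17.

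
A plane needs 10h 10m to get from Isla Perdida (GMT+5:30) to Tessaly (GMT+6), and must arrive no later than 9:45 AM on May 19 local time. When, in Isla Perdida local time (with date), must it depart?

Target arrival in UTC: 9:45 AM − 6:00 = 3:45 AM on May 19.
Subtract 10 hours 10 minutes → departure 5:35 PM UTC on May 18.
Isla Perdida is UTC+5:30: 5:35 PM + 5:30 = 11:05 PM on May 18.

11:05 PM on May 18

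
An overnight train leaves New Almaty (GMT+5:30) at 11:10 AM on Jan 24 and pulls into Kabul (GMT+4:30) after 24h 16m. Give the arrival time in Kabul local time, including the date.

10:26 AM on Jan 25

Convert departure to UTC: 11:10 AM − 5:30 = 5:40 AM UTC on Jan 24.
Add 24 hours 16 minutes travel time → 5:56 AM UTC (Jan 25).
Kabul is UTC+4:30, so local arrival = 5:56 AM + 4:30 = 10:26 AM on Jan 25.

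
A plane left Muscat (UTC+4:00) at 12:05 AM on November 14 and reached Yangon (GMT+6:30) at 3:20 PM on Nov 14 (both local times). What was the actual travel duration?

12 hours 45 minutes

Departure in UTC: 12:05 AM − 4:00 = 8:05 PM on Nov 13.
Arrival in UTC: 3:20 PM − 6:30 = 8:50 AM on Nov 14.
Elapsed = 8:50 AM − 8:05 PM (+1 day) = 12 hours 45 minutes.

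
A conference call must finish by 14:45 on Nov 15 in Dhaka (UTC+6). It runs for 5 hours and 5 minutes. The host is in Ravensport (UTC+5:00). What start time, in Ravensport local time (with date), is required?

Target end time in UTC: 14:45 − 6:00 = 08:45 on Nov 15.
Subtract 5 hours and 5 minutes → start 03:40 UTC on Nov 15.
Ravensport is UTC+5:00: 03:40 + 5:00 = 08:40 on Nov 15.

08:40 on Nov 15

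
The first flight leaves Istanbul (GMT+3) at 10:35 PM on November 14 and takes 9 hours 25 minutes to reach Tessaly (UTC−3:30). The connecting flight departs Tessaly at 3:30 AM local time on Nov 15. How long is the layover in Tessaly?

2 hours

Convert departure to UTC: 10:35 PM − 3:00 = 7:35 PM UTC on Nov 14.
Add 9 hours 25 minutes flight time → 5:00 AM UTC (Nov 15).
Tessaly is UTC−3:30, so local arrival = 5:00 AM − 3:30 = 1:30 AM on Nov 15.
Layover = 3:30 AM − 1:30 AM = 2 hours.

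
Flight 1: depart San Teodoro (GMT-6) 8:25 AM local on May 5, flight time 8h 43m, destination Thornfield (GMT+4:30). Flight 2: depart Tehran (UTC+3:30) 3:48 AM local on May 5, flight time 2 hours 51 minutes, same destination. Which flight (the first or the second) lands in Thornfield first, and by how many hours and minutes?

Flight 1 in UTC: 8:25 AM + 6:00 = 2:25 PM on May 5.
+8 hours 43 minutes → arrive 11:08 PM UTC on May 5.
Flight 2 in UTC: 3:48 AM − 3:30 = 12:18 AM on May 5.
+2 hours and 51 minutes → arrive 3:09 AM UTC on May 5.
Flight 2 lands earlier by 19 hours 59 minutes.

the second, by 19 hours 59 minutes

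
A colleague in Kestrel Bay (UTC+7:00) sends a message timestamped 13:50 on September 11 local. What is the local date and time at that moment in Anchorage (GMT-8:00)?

Anchorage is 15:00 behind Kestrel Bay.
Shift by the zone difference: 13:50 − 15:00 = 22:50 on Sep 10 in Anchorage.

22:50 on Sep 10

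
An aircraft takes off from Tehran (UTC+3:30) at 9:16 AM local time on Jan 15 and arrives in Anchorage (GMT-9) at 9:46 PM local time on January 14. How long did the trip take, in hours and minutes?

Departure in UTC: 9:16 AM − 3:30 = 5:46 AM on Jan 15.
Arrival in UTC: 9:46 PM + 9:00 = 6:46 AM on Jan 15.
Elapsed = 6:46 AM − 5:46 AM = 1 hour.

1 hour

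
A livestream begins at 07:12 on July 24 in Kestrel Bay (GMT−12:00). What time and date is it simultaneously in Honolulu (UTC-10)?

Honolulu is 2:00 ahead of Kestrel Bay.
Shift by the zone difference: 07:12 + 2:00 = 09:12 on Jul 24 in Honolulu.

09:12 on July 24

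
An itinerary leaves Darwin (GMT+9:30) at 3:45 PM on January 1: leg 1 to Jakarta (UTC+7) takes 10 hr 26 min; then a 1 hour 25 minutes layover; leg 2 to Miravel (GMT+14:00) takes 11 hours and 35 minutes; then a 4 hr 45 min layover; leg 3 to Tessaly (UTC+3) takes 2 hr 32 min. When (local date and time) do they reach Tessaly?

3:58 PM on Jan 2

Convert departure to UTC: 3:45 PM − 9:30 = 6:15 AM UTC on Jan 1.
Add 10 hours 26 minutes leg 1 → 4:41 PM UTC.
Add 1 hour and 25 minutes layover in Jakarta → 6:06 PM UTC.
Add 11 hours and 35 minutes leg 2 → 5:41 AM UTC (Jan 2).
Add 4 hours and 45 minutes layover in Miravel → 10:26 AM UTC.
Add 2 hours and 32 minutes leg 3 → 12:58 PM UTC.
Tessaly is UTC+3:00, so local arrival = 12:58 PM + 3:00 = 3:58 PM on Jan 2.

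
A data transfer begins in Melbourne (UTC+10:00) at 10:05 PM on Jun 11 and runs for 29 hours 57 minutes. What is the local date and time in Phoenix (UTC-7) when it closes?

11:02 AM on June 12

Convert start to UTC: 10:05 PM − 10:00 = 12:05 PM UTC on Jun 11.
Add 29 hours 57 minutes duration → 6:02 PM UTC (Jun 12).
Phoenix is UTC−7:00, so local end time = 6:02 PM − 7:00 = 11:02 AM on Jun 12.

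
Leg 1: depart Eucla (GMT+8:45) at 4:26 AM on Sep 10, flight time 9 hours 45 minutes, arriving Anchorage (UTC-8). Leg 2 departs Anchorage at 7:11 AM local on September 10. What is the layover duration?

Convert departure to UTC: 4:26 AM − 8:45 = 7:41 PM UTC on Sep 9.
Add 9 hours and 45 minutes flight time → 5:26 AM UTC (Sep 10).
Anchorage is UTC−8:00, so local arrival = 5:26 AM − 8:00 = 9:26 PM on Sep 9.
Layover = 7:11 AM − 9:26 PM (+1 day) = 9 hours 45 minutes.

9 hours 45 minutes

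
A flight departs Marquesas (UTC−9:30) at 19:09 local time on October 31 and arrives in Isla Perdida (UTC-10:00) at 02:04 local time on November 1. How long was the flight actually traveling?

7 hours 25 minutes

Departure in UTC: 19:09 + 9:30 = 04:39 on Nov 1.
Arrival in UTC: 02:04 + 10:00 = 12:04 on Nov 1.
Elapsed = 12:04 − 04:39 = 7 hours 25 minutes.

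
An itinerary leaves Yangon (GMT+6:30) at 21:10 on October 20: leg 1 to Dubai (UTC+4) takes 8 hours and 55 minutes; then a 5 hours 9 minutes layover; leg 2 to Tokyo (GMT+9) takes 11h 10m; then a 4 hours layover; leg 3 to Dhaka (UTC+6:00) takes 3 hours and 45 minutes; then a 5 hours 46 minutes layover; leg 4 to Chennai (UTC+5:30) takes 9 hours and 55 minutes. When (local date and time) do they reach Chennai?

20:50 on October 22

Convert departure to UTC: 21:10 − 6:30 = 14:40 UTC on Oct 20.
Add 8 hours and 55 minutes leg 1 → 23:35 UTC.
Add 5 hours 9 minutes layover in Dubai → 04:44 UTC (Oct 21).
Add 11 hours 10 minutes leg 2 → 15:54 UTC.
Add 4 hours layover in Tokyo → 19:54 UTC.
Add 3 hours 45 minutes leg 3 → 23:39 UTC.
Add 5 hours and 46 minutes layover in Dhaka → 05:25 UTC (Oct 22).
Add 9 hours and 55 minutes leg 4 → 15:20 UTC.
Chennai is UTC+5:30, so local arrival = 15:20 + 5:30 = 20:50 on Oct 22.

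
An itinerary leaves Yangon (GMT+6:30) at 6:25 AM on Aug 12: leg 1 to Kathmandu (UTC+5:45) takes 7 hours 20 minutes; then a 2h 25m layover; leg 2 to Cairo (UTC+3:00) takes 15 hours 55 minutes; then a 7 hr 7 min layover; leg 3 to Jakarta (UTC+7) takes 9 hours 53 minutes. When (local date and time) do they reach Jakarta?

Convert departure to UTC: 6:25 AM − 6:30 = 11:55 PM UTC on Aug 11.
Add 7 hours 20 minutes leg 1 → 7:15 AM UTC (Aug 12).
Add 2 hours 25 minutes layover in Kathmandu → 9:40 AM UTC.
Add 15 hours and 55 minutes leg 2 → 1:35 AM UTC (Aug 13).
Add 7 hours 7 minutes layover in Cairo → 8:42 AM UTC.
Add 9 hours 53 minutes leg 3 → 6:35 PM UTC.
Jakarta is UTC+7:00, so local arrival = 6:35 PM + 7:00 = 1:35 AM on Aug 14.

1:35 AM on August 14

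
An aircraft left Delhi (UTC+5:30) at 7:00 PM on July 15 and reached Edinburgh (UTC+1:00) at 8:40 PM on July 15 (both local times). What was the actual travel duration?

Departure in UTC: 7:00 PM − 5:30 = 1:30 PM on Jul 15.
Arrival in UTC: 8:40 PM − 1:00 = 7:40 PM on Jul 15.
Elapsed = 7:40 PM − 1:30 PM = 6 hours 10 minutes.

6 hours 10 minutes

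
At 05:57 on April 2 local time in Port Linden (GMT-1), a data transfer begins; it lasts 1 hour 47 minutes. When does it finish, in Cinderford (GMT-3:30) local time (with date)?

05:14 on April 2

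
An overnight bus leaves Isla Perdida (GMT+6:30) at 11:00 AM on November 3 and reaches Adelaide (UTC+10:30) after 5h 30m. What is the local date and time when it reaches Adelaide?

Adelaide is 4:00 ahead of Isla Perdida.
After 5 hours and 30 minutes it is 4:30 PM in Isla Perdida.
Shift by the zone difference: 4:30 PM + 4:00 = 8:30 PM on Nov 3 in Adelaide.

8:30 PM on Nov 3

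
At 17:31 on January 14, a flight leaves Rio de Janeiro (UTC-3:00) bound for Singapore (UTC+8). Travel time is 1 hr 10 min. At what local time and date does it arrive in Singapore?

05:41 on Jan 15

Convert departure to UTC: 17:31 + 3:00 = 20:31 UTC on Jan 14.
Add 1 hour and 10 minutes travel time → 21:41 UTC.
Singapore is UTC+8:00, so local arrival = 21:41 + 8:00 = 05:41 on Jan 15.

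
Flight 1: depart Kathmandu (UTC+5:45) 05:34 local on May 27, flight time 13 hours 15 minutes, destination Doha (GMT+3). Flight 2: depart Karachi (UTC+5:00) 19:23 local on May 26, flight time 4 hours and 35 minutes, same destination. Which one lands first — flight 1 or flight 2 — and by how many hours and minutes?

the second, by 18 hours 6 minutes

Flight 1 in UTC: 05:34 − 5:45 = 23:49 on May 26.
+13 hours 15 minutes → arrive 13:04 UTC on May 27.
Flight 2 in UTC: 19:23 − 5:00 = 14:23 on May 26.
+4 hours 35 minutes → arrive 18:58 UTC on May 26.
Flight 2 lands earlier by 18 hours 6 minutes.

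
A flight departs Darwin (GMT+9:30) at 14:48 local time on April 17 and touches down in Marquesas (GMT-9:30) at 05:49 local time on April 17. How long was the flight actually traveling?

Departure in UTC: 14:48 − 9:30 = 05:18 on Apr 17.
Arrival in UTC: 05:49 + 9:30 = 15:19 on Apr 17.
Elapsed = 15:19 − 05:18 = 10 hours 1 minute.

10 hours 1 minute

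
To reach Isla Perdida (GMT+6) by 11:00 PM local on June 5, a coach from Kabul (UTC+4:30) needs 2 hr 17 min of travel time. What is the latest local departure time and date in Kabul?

Target arrival in UTC: 11:00 PM − 6:00 = 5:00 PM on Jun 5.
Subtract 2 hours and 17 minutes → departure 2:43 PM UTC on Jun 5.
Kabul is UTC+4:30: 2:43 PM + 4:30 = 7:13 PM on Jun 5.

7:13 PM on Jun 5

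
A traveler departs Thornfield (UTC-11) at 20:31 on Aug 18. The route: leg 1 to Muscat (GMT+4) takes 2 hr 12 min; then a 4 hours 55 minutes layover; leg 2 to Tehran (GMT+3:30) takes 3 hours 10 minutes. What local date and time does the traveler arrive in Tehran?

Convert departure to UTC: 20:31 + 11:00 = 07:31 UTC on Aug 19.
Add 2 hours 12 minutes leg 1 → 09:43 UTC.
Add 4 hours and 55 minutes layover in Muscat → 14:38 UTC.
Add 3 hours 10 minutes leg 2 → 17:48 UTC.
Tehran is UTC+3:30, so local arrival = 17:48 + 3:30 = 21:18 on Aug 19.

21:18 on Aug 19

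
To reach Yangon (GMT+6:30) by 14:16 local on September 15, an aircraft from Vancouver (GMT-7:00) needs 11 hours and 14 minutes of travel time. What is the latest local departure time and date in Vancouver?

13:32 on September 14

Target arrival in UTC: 14:16 − 6:30 = 07:46 on Sep 15.
Subtract 11 hours 14 minutes → departure 20:32 UTC on Sep 14.
Vancouver is UTC−7:00: 20:32 − 7:00 = 13:32 on Sep 14.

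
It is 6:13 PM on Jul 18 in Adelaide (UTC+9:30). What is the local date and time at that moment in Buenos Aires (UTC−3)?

5:43 AM on Jul 18

In UTC: 6:13 PM − 9:30 = 8:43 AM on Jul 18.
Buenos Aires is UTC−3:00: 8:43 AM − 3:00 = 5:43 AM on Jul 18.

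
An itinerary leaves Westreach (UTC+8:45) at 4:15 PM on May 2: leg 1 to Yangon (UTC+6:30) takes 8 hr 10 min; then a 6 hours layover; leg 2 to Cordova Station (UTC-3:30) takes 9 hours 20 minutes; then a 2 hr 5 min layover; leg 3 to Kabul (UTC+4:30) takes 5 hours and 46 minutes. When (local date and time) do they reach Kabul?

Convert departure to UTC: 4:15 PM − 8:45 = 7:30 AM UTC on May 2.
Add 8 hours 10 minutes leg 1 → 3:40 PM UTC.
Add 6 hours layover in Yangon → 9:40 PM UTC.
Add 9 hours 20 minutes leg 2 → 7:00 AM UTC (May 3).
Add 2 hours 5 minutes layover in Cordova Station → 9:05 AM UTC.
Add 5 hours 46 minutes leg 3 → 2:51 PM UTC.
Kabul is UTC+4:30, so local arrival = 2:51 PM + 4:30 = 7:21 PM on May 3.

7:21 PM on May 3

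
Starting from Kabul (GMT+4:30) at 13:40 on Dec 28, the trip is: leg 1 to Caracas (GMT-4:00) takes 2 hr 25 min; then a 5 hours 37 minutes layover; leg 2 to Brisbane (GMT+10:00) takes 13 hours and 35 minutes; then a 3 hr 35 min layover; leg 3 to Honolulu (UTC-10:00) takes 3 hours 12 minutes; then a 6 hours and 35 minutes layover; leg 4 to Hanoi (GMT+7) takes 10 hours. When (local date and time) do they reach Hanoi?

13:09 on Dec 30

Convert departure to UTC: 13:40 − 4:30 = 09:10 UTC on Dec 28.
Add 2 hours and 25 minutes leg 1 → 11:35 UTC.
Add 5 hours 37 minutes layover in Caracas → 17:12 UTC.
Add 13 hours and 35 minutes leg 2 → 06:47 UTC (Dec 29).
Add 3 hours 35 minutes layover in Brisbane → 10:22 UTC.
Add 3 hours and 12 minutes leg 3 → 13:34 UTC.
Add 6 hours 35 minutes layover in Honolulu → 20:09 UTC.
Add 10 hours leg 4 → 06:09 UTC (Dec 30).
Hanoi is UTC+7:00, so local arrival = 06:09 + 7:00 = 13:09 on Dec 30.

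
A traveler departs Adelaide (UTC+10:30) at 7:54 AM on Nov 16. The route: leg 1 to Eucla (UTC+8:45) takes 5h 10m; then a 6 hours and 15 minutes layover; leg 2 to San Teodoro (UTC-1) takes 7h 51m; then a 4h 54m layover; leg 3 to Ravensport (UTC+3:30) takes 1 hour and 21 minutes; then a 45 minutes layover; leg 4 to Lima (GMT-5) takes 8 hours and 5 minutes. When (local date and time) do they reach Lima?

Convert departure to UTC: 7:54 AM − 10:30 = 9:24 PM UTC on Nov 15.
Add 5 hours and 10 minutes leg 1 → 2:34 AM UTC (Nov 16).
Add 6 hours and 15 minutes layover in Eucla → 8:49 AM UTC.
Add 7 hours and 51 minutes leg 2 → 4:40 PM UTC.
Add 4 hours 54 minutes layover in San Teodoro → 9:34 PM UTC.
Add 1 hour and 21 minutes leg 3 → 10:55 PM UTC.
Add 45 minutes layover in Ravensport → 11:40 PM UTC.
Add 8 hours 5 minutes leg 4 → 7:45 AM UTC (Nov 17).
Lima is UTC−5:00, so local arrival = 7:45 AM − 5:00 = 2:45 AM on Nov 17.

2:45 AM on Nov 17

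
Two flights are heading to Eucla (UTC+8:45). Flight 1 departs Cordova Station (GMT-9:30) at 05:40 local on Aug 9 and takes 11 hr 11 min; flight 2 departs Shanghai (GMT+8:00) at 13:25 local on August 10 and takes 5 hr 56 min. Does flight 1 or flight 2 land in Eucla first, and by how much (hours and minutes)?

the first, by 9 hours

Flight 1 in UTC: 05:40 + 9:30 = 15:10 on Aug 9.
+11 hours 11 minutes → arrive 02:21 UTC on Aug 10.
Flight 2 in UTC: 13:25 − 8:00 = 05:25 on Aug 10.
+5 hours 56 minutes → arrive 11:21 UTC on Aug 10.
Flight 1 lands earlier by 9 hours.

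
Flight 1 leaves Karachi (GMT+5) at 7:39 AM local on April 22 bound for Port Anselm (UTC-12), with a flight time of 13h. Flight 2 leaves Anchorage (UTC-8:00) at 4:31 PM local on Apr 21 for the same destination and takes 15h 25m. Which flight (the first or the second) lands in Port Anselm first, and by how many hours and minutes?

Flight 1 in UTC: 7:39 AM − 5:00 = 2:39 AM on Apr 22.
+13 hours → arrive 3:39 PM UTC on Apr 22.
Flight 2 in UTC: 4:31 PM + 8:00 = 12:31 AM on Apr 22.
+15 hours and 25 minutes → arrive 3:56 PM UTC on Apr 22.
Flight 1 lands earlier by 17 minutes.

the first, by 17 minutes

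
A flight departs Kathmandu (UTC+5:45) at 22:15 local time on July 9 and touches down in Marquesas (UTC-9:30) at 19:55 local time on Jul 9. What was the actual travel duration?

Departure in UTC: 22:15 − 5:45 = 16:30 on Jul 9.
Arrival in UTC: 19:55 + 9:30 = 05:25 on Jul 10.
Elapsed = 05:25 − 16:30 (+1 day) = 12 hours 55 minutes.

12 hours 55 minutes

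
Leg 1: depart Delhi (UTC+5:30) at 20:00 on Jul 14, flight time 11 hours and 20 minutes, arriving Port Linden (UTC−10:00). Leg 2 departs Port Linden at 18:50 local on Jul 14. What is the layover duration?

3 hours

Convert departure to UTC: 20:00 − 5:30 = 14:30 UTC on Jul 14.
Add 11 hours and 20 minutes flight time → 01:50 UTC (Jul 15).
Port Linden is UTC−10:00, so local arrival = 01:50 − 10:00 = 15:50 on Jul 14.
Layover = 18:50 − 15:50 = 3 hours.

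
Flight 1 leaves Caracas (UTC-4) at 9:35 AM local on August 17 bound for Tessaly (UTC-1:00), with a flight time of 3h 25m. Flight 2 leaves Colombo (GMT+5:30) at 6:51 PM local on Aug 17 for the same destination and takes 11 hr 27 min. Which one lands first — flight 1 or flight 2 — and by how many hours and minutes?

the first, by 7 hours 48 minutes

Flight 1 in UTC: 9:35 AM + 4:00 = 1:35 PM on Aug 17.
+3 hours 25 minutes → arrive 5:00 PM UTC on Aug 17.
Flight 2 in UTC: 6:51 PM − 5:30 = 1:21 PM on Aug 17.
+11 hours and 27 minutes → arrive 12:48 AM UTC on Aug 18.
Flight 1 lands earlier by 7 hours 48 minutes.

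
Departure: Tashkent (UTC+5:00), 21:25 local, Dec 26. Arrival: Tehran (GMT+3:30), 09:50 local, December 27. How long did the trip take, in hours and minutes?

13 hours 55 minutes

Departure in UTC: 21:25 − 5:00 = 16:25 on Dec 26.
Arrival in UTC: 09:50 − 3:30 = 06:20 on Dec 27.
Elapsed = 06:20 − 16:25 (+1 day) = 13 hours 55 minutes.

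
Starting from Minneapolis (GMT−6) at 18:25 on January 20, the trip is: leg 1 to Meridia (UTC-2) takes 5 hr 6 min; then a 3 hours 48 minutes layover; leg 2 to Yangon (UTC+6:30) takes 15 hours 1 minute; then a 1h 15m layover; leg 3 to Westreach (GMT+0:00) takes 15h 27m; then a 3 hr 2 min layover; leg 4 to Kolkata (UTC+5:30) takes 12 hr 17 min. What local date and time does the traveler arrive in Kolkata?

Convert departure to UTC: 18:25 + 6:00 = 00:25 UTC on Jan 21.
Add 5 hours and 6 minutes leg 1 → 05:31 UTC.
Add 3 hours and 48 minutes layover in Meridia → 09:19 UTC.
Add 15 hours 1 minute leg 2 → 00:20 UTC (Jan 22).
Add 1 hour 15 minutes layover in Yangon → 01:35 UTC.
Add 15 hours and 27 minutes leg 3 → 17:02 UTC.
Add 3 hours and 2 minutes layover in Westreach → 20:04 UTC.
Add 12 hours and 17 minutes leg 4 → 08:21 UTC (Jan 23).
Kolkata is UTC+5:30, so local arrival = 08:21 + 5:30 = 13:51 on Jan 23.

13:51 on January 23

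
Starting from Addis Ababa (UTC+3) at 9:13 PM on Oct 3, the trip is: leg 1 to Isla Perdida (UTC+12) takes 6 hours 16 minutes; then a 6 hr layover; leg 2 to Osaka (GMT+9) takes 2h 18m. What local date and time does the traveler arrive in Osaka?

5:47 PM on Oct 4

Convert departure to UTC: 9:13 PM − 3:00 = 6:13 PM UTC on Oct 3.
Add 6 hours 16 minutes leg 1 → 12:29 AM UTC (Oct 4).
Add 6 hours layover in Isla Perdida → 6:29 AM UTC.
Add 2 hours and 18 minutes leg 2 → 8:47 AM UTC.
Osaka is UTC+9:00, so local arrival = 8:47 AM + 9:00 = 5:47 PM on Oct 4.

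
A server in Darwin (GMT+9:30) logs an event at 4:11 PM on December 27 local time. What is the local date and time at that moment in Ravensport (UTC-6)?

12:41 AM on Dec 27

In UTC: 4:11 PM − 9:30 = 6:41 AM on Dec 27.
Ravensport is UTC−6:00: 6:41 AM − 6:00 = 12:41 AM on Dec 27.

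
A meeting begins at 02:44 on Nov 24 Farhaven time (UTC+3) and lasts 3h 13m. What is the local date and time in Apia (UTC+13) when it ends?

Apia is 10:00 ahead of Farhaven.
After 3 hours 13 minutes it is 05:57 in Farhaven.
Shift by the zone difference: 05:57 + 10:00 = 15:57 on Nov 24 in Apia.

15:57 on November 24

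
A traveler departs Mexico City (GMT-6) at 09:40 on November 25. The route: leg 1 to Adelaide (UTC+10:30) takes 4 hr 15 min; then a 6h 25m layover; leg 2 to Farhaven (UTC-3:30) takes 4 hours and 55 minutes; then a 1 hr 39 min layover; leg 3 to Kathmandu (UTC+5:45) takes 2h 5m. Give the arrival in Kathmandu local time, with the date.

Convert departure to UTC: 09:40 + 6:00 = 15:40 UTC on Nov 25.
Add 4 hours and 15 minutes leg 1 → 19:55 UTC.
Add 6 hours and 25 minutes layover in Adelaide → 02:20 UTC (Nov 26).
Add 4 hours and 55 minutes leg 2 → 07:15 UTC.
Add 1 hour 39 minutes layover in Farhaven → 08:54 UTC.
Add 2 hours 5 minutes leg 3 → 10:59 UTC.
Kathmandu is UTC+5:45, so local arrival = 10:59 + 5:45 = 16:44 on Nov 26.

16:44 on November 26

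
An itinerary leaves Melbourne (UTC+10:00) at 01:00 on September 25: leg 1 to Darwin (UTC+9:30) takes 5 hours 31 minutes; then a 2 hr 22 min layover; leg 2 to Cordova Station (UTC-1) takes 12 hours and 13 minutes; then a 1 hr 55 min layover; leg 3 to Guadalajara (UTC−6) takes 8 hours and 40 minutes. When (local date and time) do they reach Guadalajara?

Convert departure to UTC: 01:00 − 10:00 = 15:00 UTC on Sep 24.
Add 5 hours 31 minutes leg 1 → 20:31 UTC.
Add 2 hours 22 minutes layover in Darwin → 22:53 UTC.
Add 12 hours and 13 minutes leg 2 → 11:06 UTC (Sep 25).
Add 1 hour 55 minutes layover in Cordova Station → 13:01 UTC.
Add 8 hours 40 minutes leg 3 → 21:41 UTC.
Guadalajara is UTC−6:00, so local arrival = 21:41 − 6:00 = 15:41 on Sep 25.

15:41 on September 25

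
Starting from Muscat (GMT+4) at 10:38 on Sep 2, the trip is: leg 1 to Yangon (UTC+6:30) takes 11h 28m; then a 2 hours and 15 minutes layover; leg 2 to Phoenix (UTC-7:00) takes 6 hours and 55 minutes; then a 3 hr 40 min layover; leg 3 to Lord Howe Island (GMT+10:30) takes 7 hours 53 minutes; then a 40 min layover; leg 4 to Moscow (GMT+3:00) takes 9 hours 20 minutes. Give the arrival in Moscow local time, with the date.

03:49 on September 4

Convert departure to UTC: 10:38 − 4:00 = 06:38 UTC on Sep 2.
Add 11 hours 28 minutes leg 1 → 18:06 UTC.
Add 2 hours 15 minutes layover in Yangon → 20:21 UTC.
Add 6 hours and 55 minutes leg 2 → 03:16 UTC (Sep 3).
Add 3 hours 40 minutes layover in Phoenix → 06:56 UTC.
Add 7 hours and 53 minutes leg 3 → 14:49 UTC.
Add 40 minutes layover in Lord Howe Island → 15:29 UTC.
Add 9 hours 20 minutes leg 4 → 00:49 UTC (Sep 4).
Moscow is UTC+3:00, so local arrival = 00:49 + 3:00 = 03:49 on Sep 4.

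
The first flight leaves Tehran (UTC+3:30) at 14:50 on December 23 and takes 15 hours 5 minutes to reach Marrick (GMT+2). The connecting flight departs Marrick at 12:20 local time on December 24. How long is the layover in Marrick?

7 hours 55 minutes

Convert departure to UTC: 14:50 − 3:30 = 11:20 UTC on Dec 23.
Add 15 hours 5 minutes flight time → 02:25 UTC (Dec 24).
Marrick is UTC+2:00, so local arrival = 02:25 + 2:00 = 04:25 on Dec 24.
Layover = 12:20 − 04:25 = 7 hours 55 minutes.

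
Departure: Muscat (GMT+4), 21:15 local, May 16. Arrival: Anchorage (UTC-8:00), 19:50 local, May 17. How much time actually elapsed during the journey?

34 hours 35 minutes

Departure in UTC: 21:15 − 4:00 = 17:15 on May 16.
Arrival in UTC: 19:50 + 8:00 = 03:50 on May 18.
Elapsed = 03:50 − 17:15 (+2 days) = 34 hours 35 minutes.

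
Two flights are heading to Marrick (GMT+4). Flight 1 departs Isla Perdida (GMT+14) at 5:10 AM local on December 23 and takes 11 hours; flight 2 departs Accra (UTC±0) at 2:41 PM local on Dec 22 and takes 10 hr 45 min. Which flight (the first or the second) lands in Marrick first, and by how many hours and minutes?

Flight 1 in UTC: 5:10 AM − 14:00 = 3:10 PM on Dec 22.
+11 hours → arrive 2:10 AM UTC on Dec 23.
Flight 2 departs at 2:41 PM UTC (Dec 22).
+10 hours and 45 minutes → arrive 1:26 AM UTC on Dec 23.
Flight 2 lands earlier by 44 minutes.

the second, by 44 minutes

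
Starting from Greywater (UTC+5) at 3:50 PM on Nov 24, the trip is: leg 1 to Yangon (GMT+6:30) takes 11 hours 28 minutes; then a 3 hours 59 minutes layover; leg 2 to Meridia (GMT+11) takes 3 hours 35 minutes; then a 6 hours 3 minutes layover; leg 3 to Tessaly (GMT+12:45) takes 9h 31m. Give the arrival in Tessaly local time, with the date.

Convert departure to UTC: 3:50 PM − 5:00 = 10:50 AM UTC on Nov 24.
Add 11 hours 28 minutes leg 1 → 10:18 PM UTC.
Add 3 hours and 59 minutes layover in Yangon → 2:17 AM UTC (Nov 25).
Add 3 hours and 35 minutes leg 2 → 5:52 AM UTC.
Add 6 hours and 3 minutes layover in Meridia → 11:55 AM UTC.
Add 9 hours and 31 minutes leg 3 → 9:26 PM UTC.
Tessaly is UTC+12:45, so local arrival = 9:26 PM + 12:45 = 10:11 AM on Nov 26.

10:11 AM on November 26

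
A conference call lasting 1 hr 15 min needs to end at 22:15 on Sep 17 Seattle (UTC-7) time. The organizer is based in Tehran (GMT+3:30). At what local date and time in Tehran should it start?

07:30 on Sep 18

Target end time in UTC: 22:15 + 7:00 = 05:15 on Sep 18.
Subtract 1 hour and 15 minutes → start 04:00 UTC on Sep 18.
Tehran is UTC+3:30: 04:00 + 3:30 = 07:30 on Sep 18.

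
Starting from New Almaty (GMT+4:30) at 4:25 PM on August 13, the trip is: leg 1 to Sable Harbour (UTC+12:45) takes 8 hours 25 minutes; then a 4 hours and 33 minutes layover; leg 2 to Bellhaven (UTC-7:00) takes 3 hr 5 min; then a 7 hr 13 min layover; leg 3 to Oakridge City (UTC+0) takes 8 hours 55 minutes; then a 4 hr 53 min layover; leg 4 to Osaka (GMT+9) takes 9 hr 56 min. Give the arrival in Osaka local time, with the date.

7:55 PM on August 15

Convert departure to UTC: 4:25 PM − 4:30 = 11:55 AM UTC on Aug 13.
Add 8 hours 25 minutes leg 1 → 8:20 PM UTC.
Add 4 hours 33 minutes layover in Sable Harbour → 12:53 AM UTC (Aug 14).
Add 3 hours and 5 minutes leg 2 → 3:58 AM UTC.
Add 7 hours 13 minutes layover in Bellhaven → 11:11 AM UTC.
Add 8 hours and 55 minutes leg 3 → 8:06 PM UTC.
Add 4 hours 53 minutes layover in Oakridge City → 12:59 AM UTC (Aug 15).
Add 9 hours 56 minutes leg 4 → 10:55 AM UTC.
Osaka is UTC+9:00, so local arrival = 10:55 AM + 9:00 = 7:55 PM on Aug 15.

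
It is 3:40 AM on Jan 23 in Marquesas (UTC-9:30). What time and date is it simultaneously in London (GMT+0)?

1:10 PM on January 23

In UTC: 3:40 AM + 9:30 = 1:10 PM on Jan 23.
London is UTC+0, so it is 1:10 PM on Jan 23.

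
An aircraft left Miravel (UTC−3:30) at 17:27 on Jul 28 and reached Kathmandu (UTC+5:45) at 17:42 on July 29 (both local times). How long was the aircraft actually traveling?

15 hours

Departure in UTC: 17:27 + 3:30 = 20:57 on Jul 28.
Arrival in UTC: 17:42 − 5:45 = 11:57 on Jul 29.
Elapsed = 11:57 − 20:57 (+1 day) = 15 hours.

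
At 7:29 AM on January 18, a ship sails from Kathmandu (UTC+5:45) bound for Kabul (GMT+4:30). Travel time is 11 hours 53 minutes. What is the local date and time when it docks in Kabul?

6:07 PM on January 18

Convert departure to UTC: 7:29 AM − 5:45 = 1:44 AM UTC on Jan 18.
Add 11 hours and 53 minutes travel time → 1:37 PM UTC.
Kabul is UTC+4:30, so local arrival = 1:37 PM + 4:30 = 6:07 PM on Jan 18.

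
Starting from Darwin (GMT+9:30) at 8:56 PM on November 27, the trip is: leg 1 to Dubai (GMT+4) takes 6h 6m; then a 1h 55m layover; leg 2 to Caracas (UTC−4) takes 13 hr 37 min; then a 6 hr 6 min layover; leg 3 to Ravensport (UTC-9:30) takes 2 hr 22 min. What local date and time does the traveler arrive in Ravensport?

Convert departure to UTC: 8:56 PM − 9:30 = 11:26 AM UTC on Nov 27.
Add 6 hours and 6 minutes leg 1 → 5:32 PM UTC.
Add 1 hour 55 minutes layover in Dubai → 7:27 PM UTC.
Add 13 hours and 37 minutes leg 2 → 9:04 AM UTC (Nov 28).
Add 6 hours and 6 minutes layover in Caracas → 3:10 PM UTC.
Add 2 hours 22 minutes leg 3 → 5:32 PM UTC.
Ravensport is UTC−9:30, so local arrival = 5:32 PM − 9:30 = 8:02 AM on Nov 28.

8:02 AM on Nov 28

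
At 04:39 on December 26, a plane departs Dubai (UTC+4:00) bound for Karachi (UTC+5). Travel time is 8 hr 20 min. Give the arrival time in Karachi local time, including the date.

13:59 on Dec 26

Convert departure to UTC: 04:39 − 4:00 = 00:39 UTC on Dec 26.
Add 8 hours 20 minutes travel time → 08:59 UTC.
Karachi is UTC+5:00, so local arrival = 08:59 + 5:00 = 13:59 on Dec 26.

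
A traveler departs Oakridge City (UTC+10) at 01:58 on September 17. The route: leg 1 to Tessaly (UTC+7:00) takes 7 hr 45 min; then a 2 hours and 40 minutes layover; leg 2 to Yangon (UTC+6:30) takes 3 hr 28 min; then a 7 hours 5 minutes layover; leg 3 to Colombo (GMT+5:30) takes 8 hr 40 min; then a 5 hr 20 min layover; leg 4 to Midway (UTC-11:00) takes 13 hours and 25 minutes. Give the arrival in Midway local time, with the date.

Convert departure to UTC: 01:58 − 10:00 = 15:58 UTC on Sep 16.
Add 7 hours 45 minutes leg 1 → 23:43 UTC.
Add 2 hours 40 minutes layover in Tessaly → 02:23 UTC (Sep 17).
Add 3 hours 28 minutes leg 2 → 05:51 UTC.
Add 7 hours 5 minutes layover in Yangon → 12:56 UTC.
Add 8 hours and 40 minutes leg 3 → 21:36 UTC.
Add 5 hours 20 minutes layover in Colombo → 02:56 UTC (Sep 18).
Add 13 hours and 25 minutes leg 4 → 16:21 UTC.
Midway is UTC−11:00, so local arrival = 16:21 − 11:00 = 05:21 on Sep 18.

05:21 on September 18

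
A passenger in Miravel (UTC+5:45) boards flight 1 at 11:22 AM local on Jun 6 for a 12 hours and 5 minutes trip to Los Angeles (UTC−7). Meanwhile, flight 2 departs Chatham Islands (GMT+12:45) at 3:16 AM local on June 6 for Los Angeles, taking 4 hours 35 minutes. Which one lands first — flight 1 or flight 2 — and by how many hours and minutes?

the second, by 22 hours 36 minutes

Flight 1 in UTC: 11:22 AM − 5:45 = 5:37 AM on Jun 6.
+12 hours and 5 minutes → arrive 5:42 PM UTC on Jun 6.
Flight 2 in UTC: 3:16 AM − 12:45 = 2:31 PM on Jun 5.
+4 hours 35 minutes → arrive 7:06 PM UTC on Jun 5.
Flight 2 lands earlier by 22 hours 36 minutes.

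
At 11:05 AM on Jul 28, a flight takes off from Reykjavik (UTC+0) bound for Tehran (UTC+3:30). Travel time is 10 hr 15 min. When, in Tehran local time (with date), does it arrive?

Tehran is 3:30 ahead of Reykjavik.
After 10 hours and 15 minutes it is 9:20 PM in Reykjavik.
Shift by the zone difference: 9:20 PM + 3:30 = 12:50 AM on Jul 29 in Tehran.

12:50 AM on July 29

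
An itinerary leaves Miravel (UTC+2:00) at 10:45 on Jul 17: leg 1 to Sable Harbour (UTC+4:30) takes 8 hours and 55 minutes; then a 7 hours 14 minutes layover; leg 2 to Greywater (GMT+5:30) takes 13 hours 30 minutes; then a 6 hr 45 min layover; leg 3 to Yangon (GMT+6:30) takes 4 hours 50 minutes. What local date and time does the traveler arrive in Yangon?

08:29 on July 19

Convert departure to UTC: 10:45 − 2:00 = 08:45 UTC on Jul 17.
Add 8 hours and 55 minutes leg 1 → 17:40 UTC.
Add 7 hours and 14 minutes layover in Sable Harbour → 00:54 UTC (Jul 18).
Add 13 hours 30 minutes leg 2 → 14:24 UTC.
Add 6 hours 45 minutes layover in Greywater → 21:09 UTC.
Add 4 hours and 50 minutes leg 3 → 01:59 UTC (Jul 19).
Yangon is UTC+6:30, so local arrival = 01:59 + 6:30 = 08:29 on Jul 19.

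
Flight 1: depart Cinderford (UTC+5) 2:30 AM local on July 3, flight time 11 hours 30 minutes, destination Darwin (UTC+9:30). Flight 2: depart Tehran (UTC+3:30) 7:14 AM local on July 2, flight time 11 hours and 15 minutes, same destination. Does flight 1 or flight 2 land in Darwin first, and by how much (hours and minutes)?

the second, by 18 hours 1 minute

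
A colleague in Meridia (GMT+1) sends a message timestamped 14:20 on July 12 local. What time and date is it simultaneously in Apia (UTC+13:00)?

In UTC: 14:20 − 1:00 = 13:20 on Jul 12.
Apia is UTC+13:00: 13:20 + 13:00 = 02:20 on Jul 13.

02:20 on Jul 13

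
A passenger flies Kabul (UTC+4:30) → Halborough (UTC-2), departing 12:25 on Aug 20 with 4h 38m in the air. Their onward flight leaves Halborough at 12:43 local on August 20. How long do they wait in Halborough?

Convert departure to UTC: 12:25 − 4:30 = 07:55 UTC on Aug 20.
Add 4 hours and 38 minutes flight time → 12:33 UTC.
Halborough is UTC−2:00, so local arrival = 12:33 − 2:00 = 10:33 on Aug 20.
Layover = 12:43 − 10:33 = 2 hours 10 minutes.

2 hours 10 minutes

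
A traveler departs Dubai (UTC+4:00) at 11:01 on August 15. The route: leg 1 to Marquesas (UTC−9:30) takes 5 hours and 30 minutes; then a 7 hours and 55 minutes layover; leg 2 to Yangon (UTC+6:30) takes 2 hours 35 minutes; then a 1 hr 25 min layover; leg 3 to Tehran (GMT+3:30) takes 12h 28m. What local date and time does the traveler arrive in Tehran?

16:24 on August 16

Convert departure to UTC: 11:01 − 4:00 = 07:01 UTC on Aug 15.
Add 5 hours and 30 minutes leg 1 → 12:31 UTC.
Add 7 hours 55 minutes layover in Marquesas → 20:26 UTC.
Add 2 hours 35 minutes leg 2 → 23:01 UTC.
Add 1 hour 25 minutes layover in Yangon → 00:26 UTC (Aug 16).
Add 12 hours 28 minutes leg 3 → 12:54 UTC.
Tehran is UTC+3:30, so local arrival = 12:54 + 3:30 = 16:24 on Aug 16.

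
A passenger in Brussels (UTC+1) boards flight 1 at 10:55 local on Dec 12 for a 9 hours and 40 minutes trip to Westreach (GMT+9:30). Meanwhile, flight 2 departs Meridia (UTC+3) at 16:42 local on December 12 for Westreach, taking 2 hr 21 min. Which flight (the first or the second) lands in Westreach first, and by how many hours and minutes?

the second, by 3 hours 32 minutes

Flight 1 in UTC: 10:55 − 1:00 = 09:55 on Dec 12.
+9 hours and 40 minutes → arrive 19:35 UTC on Dec 12.
Flight 2 in UTC: 16:42 − 3:00 = 13:42 on Dec 12.
+2 hours 21 minutes → arrive 16:03 UTC on Dec 12.
Flight 2 lands earlier by 3 hours 32 minutes.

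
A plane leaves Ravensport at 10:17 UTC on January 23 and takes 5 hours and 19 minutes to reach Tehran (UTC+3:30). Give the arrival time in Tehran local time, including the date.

Departure is given in UTC: 10:17 on Jan 23.
Add 5 hours 19 minutes → 15:36 UTC.
Tehran is UTC+3:30: 15:36 + 3:30 = 19:06 on Jan 23.

19:06 on January 23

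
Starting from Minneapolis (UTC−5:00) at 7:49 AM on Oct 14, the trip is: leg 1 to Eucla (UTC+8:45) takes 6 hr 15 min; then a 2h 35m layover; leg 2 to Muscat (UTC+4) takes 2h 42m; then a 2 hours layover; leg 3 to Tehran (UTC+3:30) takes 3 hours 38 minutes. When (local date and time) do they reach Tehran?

9:29 AM on Oct 15

Convert departure to UTC: 7:49 AM + 5:00 = 12:49 PM UTC on Oct 14.
Add 6 hours and 15 minutes leg 1 → 7:04 PM UTC.
Add 2 hours and 35 minutes layover in Eucla → 9:39 PM UTC.
Add 2 hours 42 minutes leg 2 → 12:21 AM UTC (Oct 15).
Add 2 hours layover in Muscat → 2:21 AM UTC.
Add 3 hours 38 minutes leg 3 → 5:59 AM UTC.
Tehran is UTC+3:30, so local arrival = 5:59 AM + 3:30 = 9:29 AM on Oct 15.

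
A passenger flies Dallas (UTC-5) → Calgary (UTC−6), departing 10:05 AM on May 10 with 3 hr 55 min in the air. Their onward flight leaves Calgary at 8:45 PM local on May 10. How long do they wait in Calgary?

7 hours 45 minutes

Convert departure to UTC: 10:05 AM + 5:00 = 3:05 PM UTC on May 10.
Add 3 hours 55 minutes flight time → 7:00 PM UTC.
Calgary is UTC−6:00, so local arrival = 7:00 PM − 6:00 = 1:00 PM on May 10.
Layover = 8:45 PM − 1:00 PM = 7 hours 45 minutes.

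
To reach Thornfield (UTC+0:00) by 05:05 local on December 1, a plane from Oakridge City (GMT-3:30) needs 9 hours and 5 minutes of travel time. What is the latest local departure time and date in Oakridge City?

Target arrival is already UTC: 05:05 on Dec 1.
Subtract 9 hours 5 minutes → departure 20:00 UTC on Nov 30.
Oakridge City is UTC−3:30: 20:00 − 3:30 = 16:30 on Nov 30.

16:30 on Nov 30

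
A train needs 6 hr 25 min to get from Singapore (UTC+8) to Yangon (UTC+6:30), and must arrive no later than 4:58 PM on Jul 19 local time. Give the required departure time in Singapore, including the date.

12:03 PM on July 19

Target arrival in UTC: 4:58 PM − 6:30 = 10:28 AM on Jul 19.
Subtract 6 hours 25 minutes → departure 4:03 AM UTC on Jul 19.
Singapore is UTC+8:00: 4:03 AM + 8:00 = 12:03 PM on Jul 19.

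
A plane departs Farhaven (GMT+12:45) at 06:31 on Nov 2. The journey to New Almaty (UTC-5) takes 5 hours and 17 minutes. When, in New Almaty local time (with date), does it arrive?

Convert departure to UTC: 06:31 − 12:45 = 17:46 UTC on Nov 1.
Add 5 hours 17 minutes travel time → 23:03 UTC.
New Almaty is UTC−5:00, so local arrival = 23:03 − 5:00 = 18:03 on Nov 1.

18:03 on November 1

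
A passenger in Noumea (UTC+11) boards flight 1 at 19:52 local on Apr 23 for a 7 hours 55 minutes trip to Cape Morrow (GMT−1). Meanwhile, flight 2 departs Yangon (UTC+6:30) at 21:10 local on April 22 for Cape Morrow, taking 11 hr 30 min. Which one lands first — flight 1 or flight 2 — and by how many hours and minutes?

Flight 1 in UTC: 19:52 − 11:00 = 08:52 on Apr 23.
+7 hours and 55 minutes → arrive 16:47 UTC on Apr 23.
Flight 2 in UTC: 21:10 − 6:30 = 14:40 on Apr 22.
+11 hours 30 minutes → arrive 02:10 UTC on Apr 23.
Flight 2 lands earlier by 14 hours 37 minutes.

the second, by 14 hours 37 minutes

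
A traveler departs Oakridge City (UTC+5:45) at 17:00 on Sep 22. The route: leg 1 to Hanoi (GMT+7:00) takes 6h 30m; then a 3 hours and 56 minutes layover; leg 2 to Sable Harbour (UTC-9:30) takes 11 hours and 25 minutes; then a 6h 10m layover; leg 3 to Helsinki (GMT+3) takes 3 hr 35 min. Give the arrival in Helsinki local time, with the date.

Convert departure to UTC: 17:00 − 5:45 = 11:15 UTC on Sep 22.
Add 6 hours and 30 minutes leg 1 → 17:45 UTC.
Add 3 hours and 56 minutes layover in Hanoi → 21:41 UTC.
Add 11 hours and 25 minutes leg 2 → 09:06 UTC (Sep 23).
Add 6 hours 10 minutes layover in Sable Harbour → 15:16 UTC.
Add 3 hours 35 minutes leg 3 → 18:51 UTC.
Helsinki is UTC+3:00, so local arrival = 18:51 + 3:00 = 21:51 on Sep 23.

21:51 on Sep 23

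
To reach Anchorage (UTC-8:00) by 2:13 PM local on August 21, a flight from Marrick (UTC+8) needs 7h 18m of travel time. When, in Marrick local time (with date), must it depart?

10:55 PM on August 21

Target arrival in UTC: 2:13 PM + 8:00 = 10:13 PM on Aug 21.
Subtract 7 hours and 18 minutes → departure 2:55 PM UTC on Aug 21.
Marrick is UTC+8:00: 2:55 PM + 8:00 = 10:55 PM on Aug 21.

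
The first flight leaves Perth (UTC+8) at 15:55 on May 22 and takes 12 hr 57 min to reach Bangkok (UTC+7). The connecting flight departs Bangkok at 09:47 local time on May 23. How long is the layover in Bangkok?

5 hours 55 minutes

Convert departure to UTC: 15:55 − 8:00 = 07:55 UTC on May 22.
Add 12 hours 57 minutes flight time → 20:52 UTC.
Bangkok is UTC+7:00, so local arrival = 20:52 + 7:00 = 03:52 on May 23.
Layover = 09:47 − 03:52 = 5 hours 55 minutes.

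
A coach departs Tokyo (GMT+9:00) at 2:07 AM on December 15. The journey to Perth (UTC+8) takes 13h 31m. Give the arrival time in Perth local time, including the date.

Convert departure to UTC: 2:07 AM − 9:00 = 5:07 PM UTC on Dec 14.
Add 13 hours and 31 minutes travel time → 6:38 AM UTC (Dec 15).
Perth is UTC+8:00, so local arrival = 6:38 AM + 8:00 = 2:38 PM on Dec 15.

2:38 PM on Dec 15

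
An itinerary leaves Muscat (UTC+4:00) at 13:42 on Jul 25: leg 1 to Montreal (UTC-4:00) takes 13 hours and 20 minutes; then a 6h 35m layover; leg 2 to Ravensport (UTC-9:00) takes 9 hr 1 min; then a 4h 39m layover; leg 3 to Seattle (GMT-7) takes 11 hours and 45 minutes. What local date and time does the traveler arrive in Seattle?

00:02 on July 27

Convert departure to UTC: 13:42 − 4:00 = 09:42 UTC on Jul 25.
Add 13 hours and 20 minutes leg 1 → 23:02 UTC.
Add 6 hours 35 minutes layover in Montreal → 05:37 UTC (Jul 26).
Add 9 hours and 1 minute leg 2 → 14:38 UTC.
Add 4 hours 39 minutes layover in Ravensport → 19:17 UTC.
Add 11 hours 45 minutes leg 3 → 07:02 UTC (Jul 27).
Seattle is UTC−7:00, so local arrival = 07:02 − 7:00 = 00:02 on Jul 27.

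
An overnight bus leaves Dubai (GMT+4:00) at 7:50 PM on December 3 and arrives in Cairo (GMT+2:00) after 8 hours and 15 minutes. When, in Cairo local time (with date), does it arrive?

Convert departure to UTC: 7:50 PM − 4:00 = 3:50 PM UTC on Dec 3.
Add 8 hours 15 minutes travel time → 12:05 AM UTC (Dec 4).
Cairo is UTC+2:00, so local arrival = 12:05 AM + 2:00 = 2:05 AM on Dec 4.

2:05 AM on Dec 4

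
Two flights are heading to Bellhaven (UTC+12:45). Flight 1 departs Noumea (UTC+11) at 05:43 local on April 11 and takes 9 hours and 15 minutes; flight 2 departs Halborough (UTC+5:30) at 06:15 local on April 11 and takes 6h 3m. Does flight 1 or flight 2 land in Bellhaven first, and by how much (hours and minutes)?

the first, by 2 hours 50 minutes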